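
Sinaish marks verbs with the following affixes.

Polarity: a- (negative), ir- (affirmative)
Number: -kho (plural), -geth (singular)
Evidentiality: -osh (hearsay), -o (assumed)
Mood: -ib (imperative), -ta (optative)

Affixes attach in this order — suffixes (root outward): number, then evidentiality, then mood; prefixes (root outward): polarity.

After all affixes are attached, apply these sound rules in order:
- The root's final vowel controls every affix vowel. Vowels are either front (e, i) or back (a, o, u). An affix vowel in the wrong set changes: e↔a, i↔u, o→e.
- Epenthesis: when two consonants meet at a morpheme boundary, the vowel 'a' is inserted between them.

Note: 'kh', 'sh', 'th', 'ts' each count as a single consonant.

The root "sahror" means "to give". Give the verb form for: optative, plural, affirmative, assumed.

urasahrorakhoota

Attach number plural -kho → sahrorkho.
Attach polarity affirmative ir- → irsahrorkho.
Attach evidentiality assumed -o → irsahrorkhoo.
Attach mood optative -ta → irsahrorkhoota.
Apply vowel harmony: irsahrorkhoota → ursahrorkhoota.
Apply epenthesis: ursahrorkhoota → urasahrorakhoota.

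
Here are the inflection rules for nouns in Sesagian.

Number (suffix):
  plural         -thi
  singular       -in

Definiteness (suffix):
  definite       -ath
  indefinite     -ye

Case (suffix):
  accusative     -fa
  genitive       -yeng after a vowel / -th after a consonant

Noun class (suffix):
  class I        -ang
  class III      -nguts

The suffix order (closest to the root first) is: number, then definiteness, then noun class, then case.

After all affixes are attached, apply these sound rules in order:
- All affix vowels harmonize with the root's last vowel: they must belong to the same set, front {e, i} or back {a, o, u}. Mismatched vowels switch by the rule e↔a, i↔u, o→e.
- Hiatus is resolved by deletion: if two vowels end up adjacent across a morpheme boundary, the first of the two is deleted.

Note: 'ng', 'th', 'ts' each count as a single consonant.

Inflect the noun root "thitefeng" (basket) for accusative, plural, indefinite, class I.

Attach number plural -thi → thitefengthi.
Attach definiteness indefinite -ye → thitefengthiye.
Attach noun class class I -ang → thitefengthiyeang.
Attach case accusative -fa → thitefengthiyeangfa.
Apply vowel harmony: thitefengthiyeangfa → thitefengthiyeengfe.
Apply vowel deletion: thitefengthiyeengfe → thitefengthiyengfe.

thitefengthiyengfe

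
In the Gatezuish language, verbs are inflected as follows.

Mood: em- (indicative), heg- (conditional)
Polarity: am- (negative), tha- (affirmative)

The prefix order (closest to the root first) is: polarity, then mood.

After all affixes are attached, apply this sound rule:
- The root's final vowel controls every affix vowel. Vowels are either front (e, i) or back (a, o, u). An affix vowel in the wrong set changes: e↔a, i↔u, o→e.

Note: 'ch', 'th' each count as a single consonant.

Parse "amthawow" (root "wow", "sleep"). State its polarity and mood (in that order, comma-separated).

Segment: em-tha-wow.
polarity: tha- → affirmative.
mood: em- → indicative.

affirmative, indicative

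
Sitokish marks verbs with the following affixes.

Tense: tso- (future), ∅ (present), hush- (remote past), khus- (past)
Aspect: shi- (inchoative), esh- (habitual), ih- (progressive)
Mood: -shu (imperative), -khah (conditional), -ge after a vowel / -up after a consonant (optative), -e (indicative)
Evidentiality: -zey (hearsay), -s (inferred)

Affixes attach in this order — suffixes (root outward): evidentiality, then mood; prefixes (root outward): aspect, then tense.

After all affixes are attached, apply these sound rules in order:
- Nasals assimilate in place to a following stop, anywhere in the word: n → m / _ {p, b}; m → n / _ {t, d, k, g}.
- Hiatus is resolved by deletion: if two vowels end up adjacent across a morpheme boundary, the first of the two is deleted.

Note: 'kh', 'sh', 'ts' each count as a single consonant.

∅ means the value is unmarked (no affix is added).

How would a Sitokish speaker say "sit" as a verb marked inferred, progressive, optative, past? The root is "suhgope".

khusihsuhgopesup

Attach aspect progressive ih- → ihsuhgope.
Attach evidentiality inferred -s → ihsuhgopes.
Attach mood optative -up (after consonant 's') → ihsuhgopesup.
Attach tense past khus- → khusihsuhgopesup.
Nasal assimilation: no change.
Vowel deletion: no change.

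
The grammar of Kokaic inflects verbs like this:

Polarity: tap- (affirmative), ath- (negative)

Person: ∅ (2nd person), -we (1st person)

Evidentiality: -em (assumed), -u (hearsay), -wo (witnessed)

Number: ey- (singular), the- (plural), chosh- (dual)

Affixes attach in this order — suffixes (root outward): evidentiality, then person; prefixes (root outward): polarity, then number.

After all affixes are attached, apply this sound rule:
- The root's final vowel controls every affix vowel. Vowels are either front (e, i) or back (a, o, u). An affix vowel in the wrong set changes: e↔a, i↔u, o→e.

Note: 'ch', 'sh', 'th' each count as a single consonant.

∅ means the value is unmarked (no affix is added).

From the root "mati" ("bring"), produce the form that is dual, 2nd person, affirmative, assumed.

cheshtepmatiem

Attach polarity affirmative tap- → tapmati.
Attach evidentiality assumed -em → tapmatiem.
Attach number dual chosh- → choshtapmatiem.
person = 2nd person: zero marking, form stays choshtapmatiem.
Apply vowel harmony: choshtapmatiem → cheshtepmatiem.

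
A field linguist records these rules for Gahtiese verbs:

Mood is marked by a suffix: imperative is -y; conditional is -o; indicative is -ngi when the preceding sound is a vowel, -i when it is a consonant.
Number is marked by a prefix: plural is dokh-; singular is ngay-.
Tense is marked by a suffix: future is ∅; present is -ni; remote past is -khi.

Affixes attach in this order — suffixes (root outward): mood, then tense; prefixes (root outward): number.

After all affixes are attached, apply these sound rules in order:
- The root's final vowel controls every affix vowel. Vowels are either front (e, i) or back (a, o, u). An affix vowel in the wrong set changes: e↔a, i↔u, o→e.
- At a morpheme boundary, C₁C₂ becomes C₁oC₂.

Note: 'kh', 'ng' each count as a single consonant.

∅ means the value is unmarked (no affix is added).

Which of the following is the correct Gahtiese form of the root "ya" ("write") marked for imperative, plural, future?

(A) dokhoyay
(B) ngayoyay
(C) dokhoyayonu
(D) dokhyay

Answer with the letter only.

A

Attach mood imperative -y → yay.
tense = future: zero marking, form stays yay.
Attach number plural dokh- → dokhyay.
Vowel harmony: no change.
Apply epenthesis: dokhyay → dokhoyay.
So the correct form is dokhoyay, option (A).
(B) ngayoyay is wrong: it uses singular instead of plural for number.
(D) dokhyay is wrong: it fails to apply the sound rule(s).
(C) dokhoyayonu is wrong: it uses present instead of future for tense.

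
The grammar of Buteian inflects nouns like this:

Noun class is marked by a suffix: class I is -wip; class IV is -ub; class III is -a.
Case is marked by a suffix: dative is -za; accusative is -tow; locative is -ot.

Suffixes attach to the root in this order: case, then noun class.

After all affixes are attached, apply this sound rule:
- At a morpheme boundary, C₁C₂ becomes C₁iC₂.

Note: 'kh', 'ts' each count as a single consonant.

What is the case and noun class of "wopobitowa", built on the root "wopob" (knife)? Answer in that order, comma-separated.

Segment: wopob-tow-a.
case: -tow → accusative.
noun class: -a → class III.

accusative, class III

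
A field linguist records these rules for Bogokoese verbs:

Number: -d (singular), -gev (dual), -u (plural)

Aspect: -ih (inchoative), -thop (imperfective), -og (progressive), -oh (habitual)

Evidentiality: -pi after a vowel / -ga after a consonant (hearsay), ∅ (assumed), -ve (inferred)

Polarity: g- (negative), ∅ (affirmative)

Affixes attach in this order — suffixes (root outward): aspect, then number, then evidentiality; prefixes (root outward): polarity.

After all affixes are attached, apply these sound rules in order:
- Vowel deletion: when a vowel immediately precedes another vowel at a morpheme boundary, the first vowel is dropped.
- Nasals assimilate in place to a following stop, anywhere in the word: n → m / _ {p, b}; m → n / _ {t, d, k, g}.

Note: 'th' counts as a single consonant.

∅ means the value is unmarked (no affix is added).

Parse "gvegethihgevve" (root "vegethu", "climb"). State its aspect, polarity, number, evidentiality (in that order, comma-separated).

inchoative, negative, dual, inferred

Segment: g-vegethu-ih-gev-ve.
aspect: -ih → inchoative.
polarity: g- → negative.
number: -gev → dual.
evidentiality: -ve → inferred.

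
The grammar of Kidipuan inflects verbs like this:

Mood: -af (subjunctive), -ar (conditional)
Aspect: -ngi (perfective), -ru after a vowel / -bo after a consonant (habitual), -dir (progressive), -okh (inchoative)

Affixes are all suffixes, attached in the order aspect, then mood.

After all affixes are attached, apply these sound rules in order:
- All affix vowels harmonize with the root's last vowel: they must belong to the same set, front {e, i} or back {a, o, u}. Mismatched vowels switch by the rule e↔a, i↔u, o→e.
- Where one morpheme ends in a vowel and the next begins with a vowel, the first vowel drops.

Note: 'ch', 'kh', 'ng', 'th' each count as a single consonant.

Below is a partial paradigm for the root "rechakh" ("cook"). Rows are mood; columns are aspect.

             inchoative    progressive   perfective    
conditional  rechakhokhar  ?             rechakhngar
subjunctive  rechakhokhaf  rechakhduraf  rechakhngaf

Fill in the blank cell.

rechakhdurar

Attach aspect progressive -dir → rechakhdir.
Attach mood conditional -ar → rechakhdirar.
Apply vowel harmony: rechakhdirar → rechakhdurar.
Vowel deletion: no change.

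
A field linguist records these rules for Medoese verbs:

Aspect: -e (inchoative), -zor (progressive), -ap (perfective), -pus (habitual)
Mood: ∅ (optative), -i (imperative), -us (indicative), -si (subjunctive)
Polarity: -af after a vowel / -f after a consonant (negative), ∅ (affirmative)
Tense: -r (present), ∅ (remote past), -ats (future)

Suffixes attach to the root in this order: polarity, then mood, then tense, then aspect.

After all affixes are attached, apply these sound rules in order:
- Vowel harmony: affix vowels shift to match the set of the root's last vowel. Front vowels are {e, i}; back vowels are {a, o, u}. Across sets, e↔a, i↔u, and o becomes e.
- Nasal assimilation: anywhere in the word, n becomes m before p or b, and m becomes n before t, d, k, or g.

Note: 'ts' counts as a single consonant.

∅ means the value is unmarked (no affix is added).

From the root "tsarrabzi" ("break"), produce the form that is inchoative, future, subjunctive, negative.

Attach polarity negative -af (after vowel 'i') → tsarrabziaf.
Attach mood subjunctive -si → tsarrabziafsi.
Attach tense future -ats → tsarrabziafsiats.
Attach aspect inchoative -e → tsarrabziafsiatse.
Apply vowel harmony: tsarrabziafsiatse → tsarrabziefsietse.
Nasal assimilation: no change.

tsarrabziefsietse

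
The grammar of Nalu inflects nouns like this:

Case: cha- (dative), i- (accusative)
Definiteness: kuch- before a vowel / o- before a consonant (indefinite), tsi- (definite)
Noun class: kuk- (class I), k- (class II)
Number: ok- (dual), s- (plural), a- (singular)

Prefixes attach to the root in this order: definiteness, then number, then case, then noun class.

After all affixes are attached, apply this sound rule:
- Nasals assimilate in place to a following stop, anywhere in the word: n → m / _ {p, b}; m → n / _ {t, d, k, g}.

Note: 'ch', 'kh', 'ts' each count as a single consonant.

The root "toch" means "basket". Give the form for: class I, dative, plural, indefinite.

Attach definiteness indefinite o- (before consonant 't') → otoch.
Attach number plural s- → sotoch.
Attach case dative cha- → chasotoch.
Attach noun class class I kuk- → kukchasotoch.
Nasal assimilation: no change.

kukchasotoch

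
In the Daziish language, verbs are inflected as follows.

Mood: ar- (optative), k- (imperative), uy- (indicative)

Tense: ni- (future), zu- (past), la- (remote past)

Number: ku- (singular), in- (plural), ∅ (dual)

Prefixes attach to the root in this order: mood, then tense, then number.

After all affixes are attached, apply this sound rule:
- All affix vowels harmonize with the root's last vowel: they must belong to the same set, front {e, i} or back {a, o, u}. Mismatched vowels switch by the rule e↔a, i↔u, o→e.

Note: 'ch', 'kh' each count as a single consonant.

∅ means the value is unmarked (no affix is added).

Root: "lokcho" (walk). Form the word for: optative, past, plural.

Attach mood optative ar- → arlokcho.
Attach tense past zu- → zuarlokcho.
Attach number plural in- → inzuarlokcho.
Apply vowel harmony: inzuarlokcho → unzuarlokcho.

unzuarlokcho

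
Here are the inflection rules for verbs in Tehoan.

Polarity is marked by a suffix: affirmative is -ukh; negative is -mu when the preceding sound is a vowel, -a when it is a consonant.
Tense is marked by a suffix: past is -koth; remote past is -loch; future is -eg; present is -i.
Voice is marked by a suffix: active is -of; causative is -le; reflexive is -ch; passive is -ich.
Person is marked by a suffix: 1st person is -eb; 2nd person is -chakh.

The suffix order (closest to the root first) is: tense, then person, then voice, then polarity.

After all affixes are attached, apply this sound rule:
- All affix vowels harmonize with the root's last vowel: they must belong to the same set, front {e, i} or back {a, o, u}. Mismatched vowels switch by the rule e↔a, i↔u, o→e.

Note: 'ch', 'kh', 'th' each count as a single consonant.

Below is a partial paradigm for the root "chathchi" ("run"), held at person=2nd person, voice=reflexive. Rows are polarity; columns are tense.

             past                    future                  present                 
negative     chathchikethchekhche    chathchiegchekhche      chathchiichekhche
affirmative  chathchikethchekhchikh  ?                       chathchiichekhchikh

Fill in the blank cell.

chathchiegchekhchikh

Attach tense future -eg → chathchieg.
Attach person 2nd person -chakh → chathchiegchakh.
Attach voice reflexive -ch → chathchiegchakhch.
Attach polarity affirmative -ukh → chathchiegchakhchukh.
Apply vowel harmony: chathchiegchakhchukh → chathchiegchekhchikh.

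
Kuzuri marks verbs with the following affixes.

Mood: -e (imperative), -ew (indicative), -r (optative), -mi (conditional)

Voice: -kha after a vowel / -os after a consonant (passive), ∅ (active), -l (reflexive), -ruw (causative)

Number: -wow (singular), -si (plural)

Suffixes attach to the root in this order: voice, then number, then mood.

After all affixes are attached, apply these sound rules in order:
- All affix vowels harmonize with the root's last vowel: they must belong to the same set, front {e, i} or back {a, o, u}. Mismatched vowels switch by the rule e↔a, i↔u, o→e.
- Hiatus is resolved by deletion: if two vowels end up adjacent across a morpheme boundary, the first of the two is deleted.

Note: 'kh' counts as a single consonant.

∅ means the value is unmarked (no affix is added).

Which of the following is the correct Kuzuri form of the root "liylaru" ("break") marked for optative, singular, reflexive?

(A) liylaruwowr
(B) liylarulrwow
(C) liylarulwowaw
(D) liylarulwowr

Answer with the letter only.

D

Attach voice reflexive -l → liylarul.
Attach number singular -wow → liylarulwow.
Attach mood optative -r → liylarulwowr.
Vowel harmony: no change.
Vowel deletion: no change.
So the correct form is liylarulwowr, option (D).
(C) liylarulwowaw is wrong: it uses indicative instead of optative for mood.
(B) liylarulrwow is wrong: it has the affixes in the wrong order.
(A) liylaruwowr is wrong: it uses active instead of reflexive for voice.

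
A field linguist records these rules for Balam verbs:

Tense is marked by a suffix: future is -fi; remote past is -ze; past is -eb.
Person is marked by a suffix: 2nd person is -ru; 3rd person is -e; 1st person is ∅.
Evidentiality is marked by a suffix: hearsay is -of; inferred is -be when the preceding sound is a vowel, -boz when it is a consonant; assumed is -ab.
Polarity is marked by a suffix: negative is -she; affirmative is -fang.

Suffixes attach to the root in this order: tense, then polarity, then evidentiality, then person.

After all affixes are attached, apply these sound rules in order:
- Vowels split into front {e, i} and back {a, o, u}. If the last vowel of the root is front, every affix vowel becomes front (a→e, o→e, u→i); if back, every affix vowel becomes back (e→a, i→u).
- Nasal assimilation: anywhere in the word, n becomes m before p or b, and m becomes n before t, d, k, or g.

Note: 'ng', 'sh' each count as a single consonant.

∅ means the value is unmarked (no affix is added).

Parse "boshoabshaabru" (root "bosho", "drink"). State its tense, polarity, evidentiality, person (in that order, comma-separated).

Segment: bosho-eb-she-ab-ru.
tense: -eb → past.
polarity: -she → negative.
evidentiality: -ab → assumed.
person: -ru → 2nd person.

past, negative, assumed, 2nd person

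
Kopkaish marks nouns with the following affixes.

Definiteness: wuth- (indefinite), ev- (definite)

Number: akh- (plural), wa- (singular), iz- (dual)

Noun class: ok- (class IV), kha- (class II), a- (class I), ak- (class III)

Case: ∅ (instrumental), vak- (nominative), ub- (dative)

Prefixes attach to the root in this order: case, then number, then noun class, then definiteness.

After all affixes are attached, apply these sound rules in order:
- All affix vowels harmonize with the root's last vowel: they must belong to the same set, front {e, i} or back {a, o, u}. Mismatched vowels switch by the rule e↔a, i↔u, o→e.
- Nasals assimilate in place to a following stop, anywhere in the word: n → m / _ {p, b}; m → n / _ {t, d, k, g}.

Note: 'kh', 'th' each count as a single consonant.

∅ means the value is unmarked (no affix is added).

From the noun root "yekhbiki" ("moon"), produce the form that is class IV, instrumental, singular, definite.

case = instrumental: zero marking, form stays yekhbiki.
Attach number singular wa- → wayekhbiki.
Attach noun class class IV ok- → okwayekhbiki.
Attach definiteness definite ev- → evokwayekhbiki.
Apply vowel harmony: evokwayekhbiki → evekweyekhbiki.
Nasal assimilation: no change.

evekweyekhbiki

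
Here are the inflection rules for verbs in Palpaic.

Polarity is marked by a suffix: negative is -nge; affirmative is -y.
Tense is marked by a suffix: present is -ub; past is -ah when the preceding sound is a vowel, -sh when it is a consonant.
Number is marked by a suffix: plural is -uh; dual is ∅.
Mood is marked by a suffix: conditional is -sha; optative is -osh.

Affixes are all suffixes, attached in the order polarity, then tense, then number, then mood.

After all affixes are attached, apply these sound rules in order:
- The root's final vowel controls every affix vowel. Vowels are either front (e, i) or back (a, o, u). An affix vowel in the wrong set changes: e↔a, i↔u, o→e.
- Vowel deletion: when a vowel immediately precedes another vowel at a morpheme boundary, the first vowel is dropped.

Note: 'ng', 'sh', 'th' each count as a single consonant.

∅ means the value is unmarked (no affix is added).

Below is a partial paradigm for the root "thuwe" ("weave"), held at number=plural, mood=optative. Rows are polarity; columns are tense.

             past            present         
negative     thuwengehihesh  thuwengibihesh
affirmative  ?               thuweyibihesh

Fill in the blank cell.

Attach polarity affirmative -y → thuwey.
Attach tense past -sh (after consonant 'y') → thuweysh.
Attach number plural -uh → thuweyshuh.
Attach mood optative -osh → thuweyshuhosh.
Apply vowel harmony: thuweyshuhosh → thuweyshihesh.
Vowel deletion: no change.

thuweyshihesh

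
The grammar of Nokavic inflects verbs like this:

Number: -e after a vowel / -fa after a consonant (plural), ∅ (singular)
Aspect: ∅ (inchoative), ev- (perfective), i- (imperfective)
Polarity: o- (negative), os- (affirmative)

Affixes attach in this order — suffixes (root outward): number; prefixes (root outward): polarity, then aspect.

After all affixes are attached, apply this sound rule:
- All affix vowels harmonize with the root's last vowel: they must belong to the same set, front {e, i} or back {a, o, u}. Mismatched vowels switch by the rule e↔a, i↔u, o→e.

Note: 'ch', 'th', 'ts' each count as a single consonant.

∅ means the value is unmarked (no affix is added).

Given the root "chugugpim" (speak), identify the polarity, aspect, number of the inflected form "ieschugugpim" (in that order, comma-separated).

affirmative, imperfective, singular

Segment: i-os-chugugpim.
polarity: os- → affirmative.
aspect: i- → imperfective.
number: ∅ → singular.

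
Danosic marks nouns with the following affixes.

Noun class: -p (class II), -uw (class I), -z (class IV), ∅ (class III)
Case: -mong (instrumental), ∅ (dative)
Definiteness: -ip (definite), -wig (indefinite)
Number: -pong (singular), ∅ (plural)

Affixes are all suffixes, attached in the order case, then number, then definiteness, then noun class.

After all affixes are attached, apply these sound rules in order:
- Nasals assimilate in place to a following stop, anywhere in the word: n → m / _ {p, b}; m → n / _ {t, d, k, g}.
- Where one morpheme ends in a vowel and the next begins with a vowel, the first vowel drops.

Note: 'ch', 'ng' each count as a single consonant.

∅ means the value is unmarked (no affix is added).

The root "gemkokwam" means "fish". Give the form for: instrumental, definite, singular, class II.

genkokwammongpongipp

Attach case instrumental -mong → gemkokwammong.
Attach number singular -pong → gemkokwammongpong.
Attach definiteness definite -ip → gemkokwammongpongip.
Attach noun class class II -p → gemkokwammongpongipp.
Apply nasal assimilation: gemkokwammongpongipp → genkokwammongpongipp.
Vowel deletion: no change.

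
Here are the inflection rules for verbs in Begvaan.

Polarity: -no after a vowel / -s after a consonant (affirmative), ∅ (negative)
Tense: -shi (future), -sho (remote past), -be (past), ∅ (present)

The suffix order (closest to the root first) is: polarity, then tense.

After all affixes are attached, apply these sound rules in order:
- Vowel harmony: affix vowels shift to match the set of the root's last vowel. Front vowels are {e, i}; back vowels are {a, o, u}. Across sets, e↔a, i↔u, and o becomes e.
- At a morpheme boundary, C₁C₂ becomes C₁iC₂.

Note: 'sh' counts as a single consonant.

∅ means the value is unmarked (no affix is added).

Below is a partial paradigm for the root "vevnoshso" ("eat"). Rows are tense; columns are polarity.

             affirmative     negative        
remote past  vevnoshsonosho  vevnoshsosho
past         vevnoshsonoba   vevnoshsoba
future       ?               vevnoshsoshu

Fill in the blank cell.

vevnoshsonoshu

Attach polarity affirmative -no (after vowel 'o') → vevnoshsono.
Attach tense future -shi → vevnoshsonoshi.
Apply vowel harmony: vevnoshsonoshi → vevnoshsonoshu.
Epenthesis: no change.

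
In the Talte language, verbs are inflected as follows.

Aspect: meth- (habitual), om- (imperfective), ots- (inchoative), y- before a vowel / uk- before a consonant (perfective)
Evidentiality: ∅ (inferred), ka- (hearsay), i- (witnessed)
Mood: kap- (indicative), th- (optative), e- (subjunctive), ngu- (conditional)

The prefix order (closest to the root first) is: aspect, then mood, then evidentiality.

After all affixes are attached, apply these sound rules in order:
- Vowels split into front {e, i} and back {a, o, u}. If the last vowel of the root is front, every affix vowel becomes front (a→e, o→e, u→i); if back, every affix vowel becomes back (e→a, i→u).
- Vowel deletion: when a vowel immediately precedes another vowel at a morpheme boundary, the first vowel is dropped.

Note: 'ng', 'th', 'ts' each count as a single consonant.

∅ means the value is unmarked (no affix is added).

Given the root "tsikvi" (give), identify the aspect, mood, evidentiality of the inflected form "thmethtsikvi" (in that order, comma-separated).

habitual, optative, inferred

Segment: th-meth-tsikvi.
aspect: meth- → habitual.
mood: th- → optative.
evidentiality: ∅ → inferred.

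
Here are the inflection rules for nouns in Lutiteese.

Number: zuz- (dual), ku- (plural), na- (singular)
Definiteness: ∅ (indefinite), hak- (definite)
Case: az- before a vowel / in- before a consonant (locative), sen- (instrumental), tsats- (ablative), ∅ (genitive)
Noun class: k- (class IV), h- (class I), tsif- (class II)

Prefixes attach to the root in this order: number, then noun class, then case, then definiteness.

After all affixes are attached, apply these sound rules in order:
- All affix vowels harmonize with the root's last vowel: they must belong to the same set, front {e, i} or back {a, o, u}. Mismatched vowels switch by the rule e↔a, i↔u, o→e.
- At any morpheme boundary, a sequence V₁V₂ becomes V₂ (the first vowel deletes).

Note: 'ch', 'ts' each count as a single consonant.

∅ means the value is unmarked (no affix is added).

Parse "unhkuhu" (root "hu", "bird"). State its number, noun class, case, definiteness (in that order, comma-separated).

plural, class I, locative, indefinite

Segment: in-h-ku-hu.
number: ku- → plural.
noun class: h- → class I.
case: az/in- → locative.
definiteness: ∅ → indefinite.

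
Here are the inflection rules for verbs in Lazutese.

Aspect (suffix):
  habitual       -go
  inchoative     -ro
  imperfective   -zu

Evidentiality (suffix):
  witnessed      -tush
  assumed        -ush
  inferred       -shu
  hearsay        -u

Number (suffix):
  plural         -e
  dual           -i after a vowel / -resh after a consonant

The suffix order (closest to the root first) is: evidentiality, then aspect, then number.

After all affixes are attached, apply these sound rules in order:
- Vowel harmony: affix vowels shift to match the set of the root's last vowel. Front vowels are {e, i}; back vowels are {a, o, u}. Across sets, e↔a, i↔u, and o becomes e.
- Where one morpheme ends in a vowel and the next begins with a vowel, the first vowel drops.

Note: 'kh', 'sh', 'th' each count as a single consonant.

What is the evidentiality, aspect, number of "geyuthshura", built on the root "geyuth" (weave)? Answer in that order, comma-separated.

Segment: geyuth-shu-ro-e.
evidentiality: -shu → inferred.
aspect: -ro → inchoative.
number: -e → plural.

inferred, inchoative, plural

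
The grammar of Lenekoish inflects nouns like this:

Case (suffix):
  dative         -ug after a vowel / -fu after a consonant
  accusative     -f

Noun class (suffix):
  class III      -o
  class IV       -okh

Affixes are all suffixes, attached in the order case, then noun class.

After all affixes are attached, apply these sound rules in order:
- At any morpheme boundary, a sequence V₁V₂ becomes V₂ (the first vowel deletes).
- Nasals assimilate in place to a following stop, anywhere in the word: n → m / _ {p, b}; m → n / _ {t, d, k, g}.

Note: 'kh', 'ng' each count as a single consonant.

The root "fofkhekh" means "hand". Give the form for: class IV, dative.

fofkhekhfokh

Attach case dative -fu (after consonant 'kh') → fofkhekhfu.
Attach noun class class IV -okh → fofkhekhfuokh.
Apply vowel deletion: fofkhekhfuokh → fofkhekhfokh.
Nasal assimilation: no change.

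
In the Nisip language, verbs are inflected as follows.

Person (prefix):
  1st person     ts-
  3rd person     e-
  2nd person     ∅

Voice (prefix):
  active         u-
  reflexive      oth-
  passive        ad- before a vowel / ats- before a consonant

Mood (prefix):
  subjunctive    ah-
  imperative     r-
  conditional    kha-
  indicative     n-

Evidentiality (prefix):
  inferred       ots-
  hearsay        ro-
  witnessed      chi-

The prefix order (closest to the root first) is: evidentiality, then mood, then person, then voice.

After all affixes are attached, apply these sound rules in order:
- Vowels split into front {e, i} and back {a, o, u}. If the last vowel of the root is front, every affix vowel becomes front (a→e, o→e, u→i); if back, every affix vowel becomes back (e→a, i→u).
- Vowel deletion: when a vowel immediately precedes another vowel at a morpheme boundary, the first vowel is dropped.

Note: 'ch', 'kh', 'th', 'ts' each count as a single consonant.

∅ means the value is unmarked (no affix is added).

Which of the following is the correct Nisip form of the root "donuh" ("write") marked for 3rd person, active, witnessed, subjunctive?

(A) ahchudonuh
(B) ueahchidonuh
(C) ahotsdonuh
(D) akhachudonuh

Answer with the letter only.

A

Attach evidentiality witnessed chi- → chidonuh.
Attach mood subjunctive ah- → ahchidonuh.
Attach person 3rd person e- → eahchidonuh.
Attach voice active u- → ueahchidonuh.
Apply vowel harmony: ueahchidonuh → uaahchudonuh.
Apply vowel deletion: uaahchudonuh → ahchudonuh.
So the correct form is ahchudonuh, option (A).
(C) ahotsdonuh is wrong: it uses inferred instead of witnessed for evidentiality.
(D) akhachudonuh is wrong: it uses conditional instead of subjunctive for mood.
(B) ueahchidonuh is wrong: it fails to apply the sound rule(s).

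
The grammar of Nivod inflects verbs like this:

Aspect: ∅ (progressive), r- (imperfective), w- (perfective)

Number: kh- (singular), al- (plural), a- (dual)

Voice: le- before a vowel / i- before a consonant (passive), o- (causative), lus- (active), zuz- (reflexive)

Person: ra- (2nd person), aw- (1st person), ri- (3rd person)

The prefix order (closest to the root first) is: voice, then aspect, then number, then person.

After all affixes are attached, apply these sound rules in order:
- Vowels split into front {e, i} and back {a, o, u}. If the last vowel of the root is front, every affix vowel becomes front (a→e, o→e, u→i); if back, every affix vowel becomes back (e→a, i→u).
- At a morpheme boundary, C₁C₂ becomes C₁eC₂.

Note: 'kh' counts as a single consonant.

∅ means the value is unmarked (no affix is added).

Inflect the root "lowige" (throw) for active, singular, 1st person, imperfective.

ewekhereliselowige

Attach voice active lus- → luslowige.
Attach aspect imperfective r- → rluslowige.
Attach number singular kh- → khrluslowige.
Attach person 1st person aw- → awkhrluslowige.
Apply vowel harmony: awkhrluslowige → ewkhrlislowige.
Apply epenthesis: ewkhrlislowige → ewekhereliselowige.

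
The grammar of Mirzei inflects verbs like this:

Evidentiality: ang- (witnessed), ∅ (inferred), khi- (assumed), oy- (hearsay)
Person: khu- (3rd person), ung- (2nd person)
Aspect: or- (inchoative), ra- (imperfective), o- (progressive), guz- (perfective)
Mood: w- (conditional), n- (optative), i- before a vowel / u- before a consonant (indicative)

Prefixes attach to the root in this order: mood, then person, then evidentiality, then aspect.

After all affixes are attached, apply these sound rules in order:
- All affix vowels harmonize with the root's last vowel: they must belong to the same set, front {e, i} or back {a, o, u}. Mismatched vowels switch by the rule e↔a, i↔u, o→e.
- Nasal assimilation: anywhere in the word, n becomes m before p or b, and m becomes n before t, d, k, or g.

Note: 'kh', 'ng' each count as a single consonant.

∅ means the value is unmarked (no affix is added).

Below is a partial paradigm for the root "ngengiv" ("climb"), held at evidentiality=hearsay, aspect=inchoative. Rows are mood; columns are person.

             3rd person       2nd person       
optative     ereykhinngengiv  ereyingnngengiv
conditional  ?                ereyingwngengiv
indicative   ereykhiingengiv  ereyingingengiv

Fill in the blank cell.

Attach mood conditional w- → wngengiv.
Attach person 3rd person khu- → khuwngengiv.
Attach evidentiality hearsay oy- → oykhuwngengiv.
Attach aspect inchoative or- → oroykhuwngengiv.
Apply vowel harmony: oroykhuwngengiv → ereykhiwngengiv.
Nasal assimilation: no change.

ereykhiwngengiv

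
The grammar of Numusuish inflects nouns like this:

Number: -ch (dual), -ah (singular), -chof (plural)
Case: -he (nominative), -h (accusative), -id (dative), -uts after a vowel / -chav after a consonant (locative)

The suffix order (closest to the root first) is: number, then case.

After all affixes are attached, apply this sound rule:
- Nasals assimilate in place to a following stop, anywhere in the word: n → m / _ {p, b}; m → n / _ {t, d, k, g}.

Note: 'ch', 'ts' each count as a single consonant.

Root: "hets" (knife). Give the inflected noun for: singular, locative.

hetsahchav

Attach number singular -ah → hetsah.
Attach case locative -chav (after consonant 'h') → hetsahchav.
Nasal assimilation: no change.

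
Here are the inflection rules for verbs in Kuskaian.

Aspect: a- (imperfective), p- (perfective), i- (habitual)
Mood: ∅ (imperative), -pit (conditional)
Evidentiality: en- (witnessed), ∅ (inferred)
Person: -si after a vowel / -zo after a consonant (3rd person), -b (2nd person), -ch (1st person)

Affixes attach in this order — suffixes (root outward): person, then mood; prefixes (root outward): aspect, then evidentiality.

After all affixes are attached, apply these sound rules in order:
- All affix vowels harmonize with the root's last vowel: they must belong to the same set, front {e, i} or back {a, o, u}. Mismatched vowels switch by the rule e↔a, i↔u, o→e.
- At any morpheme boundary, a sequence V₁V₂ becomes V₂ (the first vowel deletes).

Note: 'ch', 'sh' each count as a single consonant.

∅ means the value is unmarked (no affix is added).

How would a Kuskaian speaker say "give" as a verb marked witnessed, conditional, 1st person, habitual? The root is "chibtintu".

anuchibtintuchput

Attach aspect habitual i- → ichibtintu.
Attach person 1st person -ch → ichibtintuch.
Attach evidentiality witnessed en- → enichibtintuch.
Attach mood conditional -pit → enichibtintuchpit.
Apply vowel harmony: enichibtintuchpit → anuchibtintuchput.
Vowel deletion: no change.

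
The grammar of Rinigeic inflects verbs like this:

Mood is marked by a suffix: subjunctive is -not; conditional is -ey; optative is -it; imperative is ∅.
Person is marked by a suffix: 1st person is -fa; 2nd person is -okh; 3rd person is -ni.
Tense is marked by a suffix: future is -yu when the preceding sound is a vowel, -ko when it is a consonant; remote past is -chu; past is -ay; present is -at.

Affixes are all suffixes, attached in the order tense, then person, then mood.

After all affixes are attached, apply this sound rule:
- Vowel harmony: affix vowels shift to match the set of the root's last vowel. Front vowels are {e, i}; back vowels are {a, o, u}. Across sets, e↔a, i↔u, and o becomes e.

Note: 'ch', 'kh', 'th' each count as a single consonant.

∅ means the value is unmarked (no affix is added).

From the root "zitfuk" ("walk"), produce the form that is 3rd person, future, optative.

zitfukkonuut

Attach tense future -ko (after consonant 'k') → zitfukko.
Attach person 3rd person -ni → zitfukkoni.
Attach mood optative -it → zitfukkoniit.
Apply vowel harmony: zitfukkoniit → zitfukkonuut.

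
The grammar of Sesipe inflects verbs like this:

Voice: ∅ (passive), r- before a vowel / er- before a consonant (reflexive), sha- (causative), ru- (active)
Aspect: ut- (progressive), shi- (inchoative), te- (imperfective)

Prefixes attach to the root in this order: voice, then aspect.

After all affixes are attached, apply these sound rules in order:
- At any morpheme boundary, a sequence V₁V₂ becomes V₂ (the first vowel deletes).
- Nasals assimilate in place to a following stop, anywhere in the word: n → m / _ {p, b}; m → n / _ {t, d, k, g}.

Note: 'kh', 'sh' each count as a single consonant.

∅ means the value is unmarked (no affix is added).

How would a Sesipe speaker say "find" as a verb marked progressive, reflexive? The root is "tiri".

Attach voice reflexive er- (before consonant 't') → ertiri.
Attach aspect progressive ut- → utertiri.
Vowel deletion: no change.
Nasal assimilation: no change.

utertiri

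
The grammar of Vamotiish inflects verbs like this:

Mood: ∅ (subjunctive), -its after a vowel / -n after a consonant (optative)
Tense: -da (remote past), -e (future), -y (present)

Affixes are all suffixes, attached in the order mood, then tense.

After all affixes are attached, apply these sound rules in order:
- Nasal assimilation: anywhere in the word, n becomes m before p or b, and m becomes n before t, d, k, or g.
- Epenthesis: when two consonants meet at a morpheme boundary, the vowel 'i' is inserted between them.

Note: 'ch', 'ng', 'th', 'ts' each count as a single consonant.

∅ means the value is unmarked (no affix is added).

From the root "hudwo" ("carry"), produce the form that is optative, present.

hudwoitsiy

Attach mood optative -its (after vowel 'o') → hudwoits.
Attach tense present -y → hudwoitsy.
Nasal assimilation: no change.
Apply epenthesis: hudwoitsy → hudwoitsiy.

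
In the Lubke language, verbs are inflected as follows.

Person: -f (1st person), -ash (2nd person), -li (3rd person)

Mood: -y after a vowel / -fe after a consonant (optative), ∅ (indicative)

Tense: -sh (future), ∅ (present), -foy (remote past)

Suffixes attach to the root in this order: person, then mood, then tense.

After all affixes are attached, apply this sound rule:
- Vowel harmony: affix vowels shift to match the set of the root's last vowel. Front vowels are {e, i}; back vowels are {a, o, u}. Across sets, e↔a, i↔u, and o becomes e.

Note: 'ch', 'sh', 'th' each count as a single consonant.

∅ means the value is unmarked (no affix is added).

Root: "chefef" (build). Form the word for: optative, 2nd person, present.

chefefeshfe

Attach person 2nd person -ash → chefefash.
Attach mood optative -fe (after consonant 'sh') → chefefashfe.
tense = present: zero marking, form stays chefefashfe.
Apply vowel harmony: chefefashfe → chefefeshfe.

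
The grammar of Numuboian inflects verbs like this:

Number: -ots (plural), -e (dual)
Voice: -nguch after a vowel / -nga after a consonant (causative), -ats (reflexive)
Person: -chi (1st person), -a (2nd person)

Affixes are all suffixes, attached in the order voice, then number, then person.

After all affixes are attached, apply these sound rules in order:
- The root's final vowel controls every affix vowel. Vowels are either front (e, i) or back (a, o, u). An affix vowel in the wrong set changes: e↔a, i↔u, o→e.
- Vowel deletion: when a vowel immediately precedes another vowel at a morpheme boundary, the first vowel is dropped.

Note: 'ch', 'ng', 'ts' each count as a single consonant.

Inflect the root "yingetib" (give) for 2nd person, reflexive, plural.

yingetibetsetse

Attach voice reflexive -ats → yingetibats.
Attach number plural -ots → yingetibatsots.
Attach person 2nd person -a → yingetibatsotsa.
Apply vowel harmony: yingetibatsotsa → yingetibetsetse.
Vowel deletion: no change.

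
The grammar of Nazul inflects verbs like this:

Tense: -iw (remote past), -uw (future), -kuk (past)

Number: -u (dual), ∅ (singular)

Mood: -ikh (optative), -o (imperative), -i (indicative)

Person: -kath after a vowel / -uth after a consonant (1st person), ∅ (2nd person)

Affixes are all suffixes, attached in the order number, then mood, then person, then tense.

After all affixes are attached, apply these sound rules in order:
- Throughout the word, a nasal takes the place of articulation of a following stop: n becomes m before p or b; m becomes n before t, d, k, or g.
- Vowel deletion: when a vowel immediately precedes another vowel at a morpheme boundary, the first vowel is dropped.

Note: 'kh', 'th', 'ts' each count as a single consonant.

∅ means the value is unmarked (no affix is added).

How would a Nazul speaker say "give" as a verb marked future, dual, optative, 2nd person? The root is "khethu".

khethikhuw

Attach number dual -u → khethuu.
Attach mood optative -ikh → khethuuikh.
person = 2nd person: zero marking, form stays khethuuikh.
Attach tense future -uw → khethuuikhuw.
Nasal assimilation: no change.
Apply vowel deletion: khethuuikhuw → khethikhuw.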